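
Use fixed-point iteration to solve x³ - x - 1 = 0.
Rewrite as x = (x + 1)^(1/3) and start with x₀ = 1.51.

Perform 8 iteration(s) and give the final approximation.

Equation: x³ - x - 1 = 0
Fixed-point form: x = (x + 1)^(1/3)
x₀ = 1.51

x_1 = g(1.510000) = 1.359016
x_2 = g(1.359016) = 1.331201
x_3 = g(1.331201) = 1.325948
x_4 = g(1.325948) = 1.324952
x_5 = g(1.324952) = 1.324762
x_6 = g(1.324762) = 1.324726
x_7 = g(1.324726) = 1.324720
x_8 = g(1.324720) = 1.324718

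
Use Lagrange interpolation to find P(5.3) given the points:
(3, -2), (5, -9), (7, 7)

Lagrange interpolation formula:
P(x) = Σ yᵢ × Lᵢ(x)
where Lᵢ(x) = Π_{j≠i} (x - xⱼ)/(xᵢ - xⱼ)

L_0(5.3) = (5.3 - 5)/(3 - 5) × (5.3 - 7)/(3 - 7) = -0.063750
L_1(5.3) = (5.3 - 3)/(5 - 3) × (5.3 - 7)/(5 - 7) = 0.977500
L_2(5.3) = (5.3 - 3)/(7 - 3) × (5.3 - 5)/(7 - 5) = 0.086250

P(5.3) = (-2)×L_0(5.3) + (-9)×L_1(5.3) + 7×L_2(5.3)
P(5.3) = -8.066250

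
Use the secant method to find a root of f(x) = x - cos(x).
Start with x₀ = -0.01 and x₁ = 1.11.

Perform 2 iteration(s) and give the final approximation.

f(x) = x - cos(x)
x₀ = -0.01, x₁ = 1.11

Secant formula: x_{n+1} = x_n - f(x_n)(x_n - x_{n-1})/(f(x_n) - f(x_{n-1}))

Iteration 1:
  f(-0.010000) = -1.009950
  f(1.110000) = 0.665338
  x_2 = 1.110000 - 0.665338×(1.110000 - (-0.010000))/(0.665338 - (-1.009950))
       = 0.665194
Iteration 2:
  f(1.110000) = 0.665338
  f(0.665194) = -0.121604
  x_3 = 0.665194 - (-0.121604)×(0.665194 - 1.110000)/(-0.121604 - 0.665338)
       = 0.733928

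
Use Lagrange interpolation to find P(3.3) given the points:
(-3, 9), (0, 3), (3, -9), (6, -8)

Lagrange interpolation formula:
P(x) = Σ yᵢ × Lᵢ(x)
where Lᵢ(x) = Π_{j≠i} (x - xⱼ)/(xᵢ - xⱼ)

L_0(3.3) = (3.3 - 0)/(-3 - 0) × (3.3 - 3)/(-3 - 3) × (3.3 - 6)/(-3 - 6) = 0.016500
L_1(3.3) = (3.3 - (-3))/(0 - (-3)) × (3.3 - 3)/(0 - 3) × (3.3 - 6)/(0 - 6) = -0.094500
L_2(3.3) = (3.3 - (-3))/(3 - (-3)) × (3.3 - 0)/(3 - 0) × (3.3 - 6)/(3 - 6) = 1.039500
L_3(3.3) = (3.3 - (-3))/(6 - (-3)) × (3.3 - 0)/(6 - 0) × (3.3 - 3)/(6 - 3) = 0.038500

P(3.3) = 9×L_0(3.3) + 3×L_1(3.3) + (-9)×L_2(3.3) + (-8)×L_3(3.3)
P(3.3) = -9.798500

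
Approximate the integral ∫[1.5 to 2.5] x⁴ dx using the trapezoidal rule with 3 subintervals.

f(x) = x⁴
a = 1.5, b = 2.5, n = 3
h = (b - a)/n = 0.333333

Trapezoidal rule: (h/2)[f(x₀) + 2f(x₁) + 2f(x₂) + ... + f(xₙ)]

x_0 = 1.5000, f(x_0) = 5.062500, coefficient = 1
x_1 = 1.8333, f(x_1) = 11.297068, coefficient = 2
x_2 = 2.1667, f(x_2) = 22.037809, coefficient = 2
x_3 = 2.5000, f(x_3) = 39.062500, coefficient = 1

I ≈ (0.333333/2) × 110.794753 = 18.465792
Exact value: 18.012500
Error: 0.453292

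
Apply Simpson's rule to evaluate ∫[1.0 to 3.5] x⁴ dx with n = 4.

f(x) = x⁴
a = 1.0, b = 3.5, n = 4
h = (b - a)/n = 0.625000

Simpson's rule: (h/3)[f(x₀) + 4f(x₁) + 2f(x₂) + ... + f(xₙ)]

x_0 = 1.0000, f(x_0) = 1.000000, coefficient = 1
x_1 = 1.6250, f(x_1) = 6.972900, coefficient = 4
x_2 = 2.2500, f(x_2) = 25.628906, coefficient = 2
x_3 = 2.8750, f(x_3) = 68.320557, coefficient = 4
x_4 = 3.5000, f(x_4) = 150.062500, coefficient = 1

I ≈ (0.625000/3) × 503.494141 = 104.894613
Exact value: 104.843750
Error: 0.050863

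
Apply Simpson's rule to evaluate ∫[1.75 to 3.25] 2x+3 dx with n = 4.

f(x) = 2x+3
a = 1.75, b = 3.25, n = 4
h = (b - a)/n = 0.375000

Simpson's rule: (h/3)[f(x₀) + 4f(x₁) + 2f(x₂) + ... + f(xₙ)]

x_0 = 1.7500, f(x_0) = 6.500000, coefficient = 1
x_1 = 2.1250, f(x_1) = 7.250000, coefficient = 4
x_2 = 2.5000, f(x_2) = 8.000000, coefficient = 2
x_3 = 2.8750, f(x_3) = 8.750000, coefficient = 4
x_4 = 3.2500, f(x_4) = 9.500000, coefficient = 1

I ≈ (0.375000/3) × 96.000000 = 12.000000
Exact value: 12.000000
Error: 0.000000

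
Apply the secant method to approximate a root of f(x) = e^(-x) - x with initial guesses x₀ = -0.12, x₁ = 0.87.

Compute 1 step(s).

f(x) = e^(-x) - x
x₀ = -0.12, x₁ = 0.87

Secant formula: x_{n+1} = x_n - f(x_n)(x_n - x_{n-1})/(f(x_n) - f(x_{n-1}))

Iteration 1:
  f(-0.120000) = 1.247497
  f(0.870000) = -0.451048
  x_2 = 0.870000 - (-0.451048)×(0.870000 - (-0.120000))/(-0.451048 - 1.247497)
       = 0.607106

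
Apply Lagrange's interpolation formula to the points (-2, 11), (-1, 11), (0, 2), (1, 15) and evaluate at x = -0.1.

Lagrange interpolation formula:
P(x) = Σ yᵢ × Lᵢ(x)
where Lᵢ(x) = Π_{j≠i} (x - xⱼ)/(xᵢ - xⱼ)

L_0(-0.1) = (-0.1 - (-1))/(-2 - (-1)) × (-0.1 - 0)/(-2 - 0) × (-0.1 - 1)/(-2 - 1) = -0.016500
L_1(-0.1) = (-0.1 - (-2))/(-1 - (-2)) × (-0.1 - 0)/(-1 - 0) × (-0.1 - 1)/(-1 - 1) = 0.104500
L_2(-0.1) = (-0.1 - (-2))/(0 - (-2)) × (-0.1 - (-1))/(0 - (-1)) × (-0.1 - 1)/(0 - 1) = 0.940500
L_3(-0.1) = (-0.1 - (-2))/(1 - (-2)) × (-0.1 - (-1))/(1 - (-1)) × (-0.1 - 0)/(1 - 0) = -0.028500

P(-0.1) = 11×L_0(-0.1) + 11×L_1(-0.1) + 2×L_2(-0.1) + 15×L_3(-0.1)
P(-0.1) = 2.421500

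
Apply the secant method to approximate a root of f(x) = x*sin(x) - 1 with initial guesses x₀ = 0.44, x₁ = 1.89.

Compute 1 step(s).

f(x) = x*sin(x) - 1
x₀ = 0.44, x₁ = 1.89

Secant formula: x_{n+1} = x_n - f(x_n)(x_n - x_{n-1})/(f(x_n) - f(x_{n-1}))

Iteration 1:
  f(0.440000) = -0.812587
  f(1.890000) = 0.794528
  x_2 = 1.890000 - 0.794528×(1.890000 - 0.440000)/(0.794528 - (-0.812587))
       = 1.173147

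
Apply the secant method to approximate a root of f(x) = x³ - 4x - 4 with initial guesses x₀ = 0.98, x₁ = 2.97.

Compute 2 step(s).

f(x) = x³ - 4x - 4
x₀ = 0.98, x₁ = 2.97

Secant formula: x_{n+1} = x_n - f(x_n)(x_n - x_{n-1})/(f(x_n) - f(x_{n-1}))

Iteration 1:
  f(0.980000) = -6.978808
  f(2.970000) = 10.318073
  x_2 = 2.970000 - 10.318073×(2.970000 - 0.980000)/(10.318073 - (-6.978808))
       = 1.782909
Iteration 2:
  f(2.970000) = 10.318073
  f(1.782909) = -5.464186
  x_3 = 1.782909 - (-5.464186)×(1.782909 - 2.970000)/(-5.464186 - 10.318073)
       = 2.193908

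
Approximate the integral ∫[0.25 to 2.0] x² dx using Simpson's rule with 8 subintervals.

f(x) = x²
a = 0.25, b = 2.0, n = 8
h = (b - a)/n = 0.218750

Simpson's rule: (h/3)[f(x₀) + 4f(x₁) + 2f(x₂) + ... + f(xₙ)]

x_0 = 0.2500, f(x_0) = 0.062500, coefficient = 1
x_1 = 0.4688, f(x_1) = 0.219727, coefficient = 4
x_2 = 0.6875, f(x_2) = 0.472656, coefficient = 2
x_3 = 0.9062, f(x_3) = 0.821289, coefficient = 4
x_4 = 1.1250, f(x_4) = 1.265625, coefficient = 2
x_5 = 1.3438, f(x_5) = 1.805664, coefficient = 4
x_6 = 1.5625, f(x_6) = 2.441406, coefficient = 2
x_7 = 1.7812, f(x_7) = 3.172852, coefficient = 4
x_8 = 2.0000, f(x_8) = 4.000000, coefficient = 1

I ≈ (0.218750/3) × 36.500000 = 2.661458
Exact value: 2.661458
Error: 0.000000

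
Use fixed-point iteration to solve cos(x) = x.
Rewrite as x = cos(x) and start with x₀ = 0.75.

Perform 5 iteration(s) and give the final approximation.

Equation: cos(x) = x
Fixed-point form: x = cos(x)
x₀ = 0.75

x_1 = g(0.750000) = 0.731689
x_2 = g(0.731689) = 0.744047
x_3 = g(0.744047) = 0.735734
x_4 = g(0.735734) = 0.741339
x_5 = g(0.741339) = 0.737565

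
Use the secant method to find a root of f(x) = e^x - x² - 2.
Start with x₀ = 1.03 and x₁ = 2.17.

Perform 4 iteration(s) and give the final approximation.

f(x) = e^x - x² - 2
x₀ = 1.03, x₁ = 2.17

Secant formula: x_{n+1} = x_n - f(x_n)(x_n - x_{n-1})/(f(x_n) - f(x_{n-1}))

Iteration 1:
  f(1.030000) = -0.259834
  f(2.170000) = 2.049384
  x_2 = 2.170000 - 2.049384×(2.170000 - 1.030000)/(2.049384 - (-0.259834))
       = 1.158273
Iteration 2:
  f(2.170000) = 2.049384
  f(1.158273) = -0.157167
  x_3 = 1.158273 - (-0.157167)×(1.158273 - 2.170000)/(-0.157167 - 2.049384)
       = 1.230336
Iteration 3:
  f(1.158273) = -0.157167
  f(1.230336) = -0.091347
  x_4 = 1.230336 - (-0.091347)×(1.230336 - 1.158273)/(-0.091347 - (-0.157167))
       = 1.330348
Iteration 4:
  f(1.230336) = -0.091347
  f(1.330348) = 0.012533
  x_5 = 1.330348 - 0.012533×(1.330348 - 1.230336)/(0.012533 - (-0.091347))
       = 1.318281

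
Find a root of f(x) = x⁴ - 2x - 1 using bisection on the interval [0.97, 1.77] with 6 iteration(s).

f(x) = x⁴ - 2x - 1
Initial interval: [0.97, 1.77]

Iteration 1:
  c_1 = (0.970000 + 1.770000)/2 = 1.370000
  f(c_1) = f(1.370000) = -0.217246
  f(a) × f(c) ≥ 0, new interval: [1.370000, 1.770000]
Iteration 2:
  c_2 = (1.370000 + 1.770000)/2 = 1.570000
  f(c_2) = f(1.570000) = 1.935732
  f(a) × f(c) < 0, new interval: [1.370000, 1.570000]
Iteration 3:
  c_3 = (1.370000 + 1.570000)/2 = 1.470000
  f(c_3) = f(1.470000) = 0.729489
  f(a) × f(c) < 0, new interval: [1.370000, 1.470000]
Iteration 4:
  c_4 = (1.370000 + 1.470000)/2 = 1.420000
  f(c_4) = f(1.420000) = 0.225869
  f(a) × f(c) < 0, new interval: [1.370000, 1.420000]
Iteration 5:
  c_5 = (1.370000 + 1.420000)/2 = 1.395000
  f(c_5) = f(1.395000) = -0.002987
  f(a) × f(c) ≥ 0, new interval: [1.395000, 1.420000]
Iteration 6:
  c_6 = (1.395000 + 1.420000)/2 = 1.407500
  f(c_6) = f(1.407500) = 0.109584
  f(a) × f(c) < 0, new interval: [1.395000, 1.407500]

After 6 iteration(s), the approximation is c_6 = 1.407500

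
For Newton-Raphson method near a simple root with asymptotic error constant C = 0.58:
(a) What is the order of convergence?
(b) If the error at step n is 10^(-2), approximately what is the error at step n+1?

(a) Newton-Raphson has quadratic (order 2) convergence near simple roots.
    This means |e_{n+1}| ≈ C|e_n|².

(b) With |e_n| = 10^(-2) and C = 0.58:
    |e_{n+1}| ≈ 0.58 × (10^(-2))² = 0.58 × 10^(-4)

(a) 2 (quadratic); (b) |e_{n+1}| ≈ 5.800e-05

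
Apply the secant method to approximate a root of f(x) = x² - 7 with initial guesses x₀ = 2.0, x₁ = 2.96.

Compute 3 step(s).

f(x) = x² - 7
x₀ = 2.0, x₁ = 2.96

Secant formula: x_{n+1} = x_n - f(x_n)(x_n - x_{n-1})/(f(x_n) - f(x_{n-1}))

Iteration 1:
  f(2.000000) = -3.000000
  f(2.960000) = 1.761600
  x_2 = 2.960000 - 1.761600×(2.960000 - 2.000000)/(1.761600 - (-3.000000))
       = 2.604839
Iteration 2:
  f(2.960000) = 1.761600
  f(2.604839) = -0.214815
  x_3 = 2.604839 - (-0.214815)×(2.604839 - 2.960000)/(-0.214815 - 1.761600)
       = 2.643441
Iteration 3:
  f(2.604839) = -0.214815
  f(2.643441) = -0.012220
  x_4 = 2.643441 - (-0.012220)×(2.643441 - 2.604839)/(-0.012220 - (-0.214815))
       = 2.645769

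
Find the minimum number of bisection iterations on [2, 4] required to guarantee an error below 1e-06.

We need (b-a)/2^n ≤ 1e-06
(4 - 2)/2^n ≤ 1e-06
2/2^n ≤ 1e-06
2^n ≥ 2000000
n ≥ log₂(2000000) = 20.93
n ≥ 21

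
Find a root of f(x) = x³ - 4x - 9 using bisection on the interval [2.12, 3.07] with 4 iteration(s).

f(x) = x³ - 4x - 9
Initial interval: [2.12, 3.07]

Iteration 1:
  c_1 = (2.120000 + 3.070000)/2 = 2.595000
  f(c_1) = f(2.595000) = -1.905205
  f(a) × f(c) ≥ 0, new interval: [2.595000, 3.070000]
Iteration 2:
  c_2 = (2.595000 + 3.070000)/2 = 2.832500
  f(c_2) = f(2.832500) = 2.395307
  f(a) × f(c) < 0, new interval: [2.595000, 2.832500]
Iteration 3:
  c_3 = (2.595000 + 2.832500)/2 = 2.713750
  f(c_3) = f(2.713750) = 0.130247
  f(a) × f(c) < 0, new interval: [2.595000, 2.713750]
Iteration 4:
  c_4 = (2.595000 + 2.713750)/2 = 2.654375
  f(c_4) = f(2.654375) = -0.915552
  f(a) × f(c) ≥ 0, new interval: [2.654375, 2.713750]

After 4 iteration(s), the approximation is c_4 = 2.654375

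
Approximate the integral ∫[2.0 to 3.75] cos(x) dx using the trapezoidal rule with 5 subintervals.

f(x) = cos(x)
a = 2.0, b = 3.75, n = 5
h = (b - a)/n = 0.350000

Trapezoidal rule: (h/2)[f(x₀) + 2f(x₁) + 2f(x₂) + ... + f(xₙ)]

x_0 = 2.0000, f(x_0) = -0.416147, coefficient = 1
x_1 = 2.3500, f(x_1) = -0.702713, coefficient = 2
x_2 = 2.7000, f(x_2) = -0.904072, coefficient = 2
x_3 = 3.0500, f(x_3) = -0.995808, coefficient = 2
x_4 = 3.4000, f(x_4) = -0.966798, coefficient = 2
x_5 = 3.7500, f(x_5) = -0.820559, coefficient = 1

I ≈ (0.350000/2) × -8.375490 = -1.465711
Exact value: -1.480859
Error: 0.015148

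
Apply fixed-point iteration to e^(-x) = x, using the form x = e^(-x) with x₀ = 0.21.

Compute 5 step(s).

Equation: e^(-x) = x
Fixed-point form: x = e^(-x)
x₀ = 0.21

x_1 = g(0.210000) = 0.810584
x_2 = g(0.810584) = 0.444598
x_3 = g(0.444598) = 0.641082
x_4 = g(0.641082) = 0.526722
x_5 = g(0.526722) = 0.590537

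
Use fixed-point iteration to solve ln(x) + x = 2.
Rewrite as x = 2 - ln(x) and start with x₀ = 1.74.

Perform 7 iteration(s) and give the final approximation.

Equation: ln(x) + x = 2
Fixed-point form: x = 2 - ln(x)
x₀ = 1.74

x_1 = g(1.740000) = 1.446115
x_2 = g(1.446115) = 1.631119
x_3 = g(1.631119) = 1.510733
x_4 = g(1.510733) = 1.587405
x_5 = g(1.587405) = 1.537900
x_6 = g(1.537900) = 1.569582
x_7 = g(1.569582) = 1.549190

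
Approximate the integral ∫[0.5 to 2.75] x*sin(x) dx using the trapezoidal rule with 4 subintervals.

f(x) = x*sin(x)
a = 0.5, b = 2.75, n = 4
h = (b - a)/n = 0.562500

Trapezoidal rule: (h/2)[f(x₀) + 2f(x₁) + 2f(x₂) + ... + f(xₙ)]

x_0 = 0.5000, f(x_0) = 0.239713, coefficient = 1
x_1 = 1.0625, f(x_1) = 0.928173, coefficient = 2
x_2 = 1.6250, f(x_2) = 1.622613, coefficient = 2
x_3 = 2.1875, f(x_3) = 1.784539, coefficient = 2
x_4 = 2.7500, f(x_4) = 1.049568, coefficient = 1

I ≈ (0.562500/2) × 9.959932 = 2.801231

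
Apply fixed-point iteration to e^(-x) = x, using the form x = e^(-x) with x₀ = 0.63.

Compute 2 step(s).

Equation: e^(-x) = x
Fixed-point form: x = e^(-x)
x₀ = 0.63

x_1 = g(0.630000) = 0.532592
x_2 = g(0.532592) = 0.587081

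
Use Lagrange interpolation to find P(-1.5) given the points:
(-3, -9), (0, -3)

Lagrange interpolation formula:
P(x) = Σ yᵢ × Lᵢ(x)
where Lᵢ(x) = Π_{j≠i} (x - xⱼ)/(xᵢ - xⱼ)

L_0(-1.5) = (-1.5 - 0)/(-3 - 0) = 0.500000
L_1(-1.5) = (-1.5 - (-3))/(0 - (-3)) = 0.500000

P(-1.5) = (-9)×L_0(-1.5) + (-3)×L_1(-1.5)
P(-1.5) = -6.000000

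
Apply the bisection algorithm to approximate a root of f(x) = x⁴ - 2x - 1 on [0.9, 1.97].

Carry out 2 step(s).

f(x) = x⁴ - 2x - 1
Initial interval: [0.9, 1.97]

Iteration 1:
  c_1 = (0.900000 + 1.970000)/2 = 1.435000
  f(c_1) = f(1.435000) = 0.370408
  f(a) × f(c) < 0, new interval: [0.900000, 1.435000]
Iteration 2:
  c_2 = (0.900000 + 1.435000)/2 = 1.167500
  f(c_2) = f(1.167500) = -1.477078
  f(a) × f(c) ≥ 0, new interval: [1.167500, 1.435000]

After 2 iteration(s), the approximation is c_2 = 1.167500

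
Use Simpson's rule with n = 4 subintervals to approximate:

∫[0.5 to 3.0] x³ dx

f(x) = x³
a = 0.5, b = 3.0, n = 4
h = (b - a)/n = 0.625000

Simpson's rule: (h/3)[f(x₀) + 4f(x₁) + 2f(x₂) + ... + f(xₙ)]

x_0 = 0.5000, f(x_0) = 0.125000, coefficient = 1
x_1 = 1.1250, f(x_1) = 1.423828, coefficient = 4
x_2 = 1.7500, f(x_2) = 5.359375, coefficient = 2
x_3 = 2.3750, f(x_3) = 13.396484, coefficient = 4
x_4 = 3.0000, f(x_4) = 27.000000, coefficient = 1

I ≈ (0.625000/3) × 97.125000 = 20.234375
Exact value: 20.234375
Error: 0.000000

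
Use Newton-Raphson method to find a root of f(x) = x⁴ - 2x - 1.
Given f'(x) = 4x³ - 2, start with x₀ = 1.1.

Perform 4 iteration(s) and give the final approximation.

f(x) = x⁴ - 2x - 1
f'(x) = 4x³ - 2
x₀ = 1.1

Newton-Raphson formula: x_{n+1} = x_n - f(x_n)/f'(x_n)

Iteration 1:
  f(1.100000) = -1.735900
  f'(1.100000) = 3.324000
  x_1 = 1.100000 - (-1.735900)/3.324000 = 1.622232
Iteration 2:
  f(1.622232) = 2.681051
  f'(1.622232) = 15.076509
  x_2 = 1.622232 - 2.681051/15.076509 = 1.444403
Iteration 3:
  f(1.444403) = 0.463837
  f'(1.444403) = 10.053820
  x_3 = 1.444403 - 0.463837/10.053820 = 1.398267
Iteration 4:
  f(1.398267) = 0.026081
  f'(1.398267) = 8.935293
  x_4 = 1.398267 - 0.026081/8.935293 = 1.395348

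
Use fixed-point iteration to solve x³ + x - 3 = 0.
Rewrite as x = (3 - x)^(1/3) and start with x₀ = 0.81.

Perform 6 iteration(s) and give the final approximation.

Equation: x³ + x - 3 = 0
Fixed-point form: x = (3 - x)^(1/3)
x₀ = 0.81

x_1 = g(0.810000) = 1.298618
x_2 = g(1.298618) = 1.193807
x_3 = g(1.193807) = 1.217834
x_4 = g(1.217834) = 1.212410
x_5 = g(1.212410) = 1.213638
x_6 = g(1.213638) = 1.213360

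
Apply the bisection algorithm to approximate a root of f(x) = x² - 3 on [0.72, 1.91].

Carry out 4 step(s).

f(x) = x² - 3
Initial interval: [0.72, 1.91]

Iteration 1:
  c_1 = (0.720000 + 1.910000)/2 = 1.315000
  f(c_1) = f(1.315000) = -1.270775
  f(a) × f(c) ≥ 0, new interval: [1.315000, 1.910000]
Iteration 2:
  c_2 = (1.315000 + 1.910000)/2 = 1.612500
  f(c_2) = f(1.612500) = -0.399844
  f(a) × f(c) ≥ 0, new interval: [1.612500, 1.910000]
Iteration 3:
  c_3 = (1.612500 + 1.910000)/2 = 1.761250
  f(c_3) = f(1.761250) = 0.102002
  f(a) × f(c) < 0, new interval: [1.612500, 1.761250]
Iteration 4:
  c_4 = (1.612500 + 1.761250)/2 = 1.686875
  f(c_4) = f(1.686875) = -0.154453
  f(a) × f(c) ≥ 0, new interval: [1.686875, 1.761250]

After 4 iteration(s), the approximation is c_4 = 1.686875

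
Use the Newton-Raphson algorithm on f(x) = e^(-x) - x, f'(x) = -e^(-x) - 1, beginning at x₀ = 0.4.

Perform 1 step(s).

f(x) = e^(-x) - x
f'(x) = -e^(-x) - 1
x₀ = 0.4

Newton-Raphson formula: x_{n+1} = x_n - f(x_n)/f'(x_n)

Iteration 1:
  f(0.400000) = 0.270320
  f'(0.400000) = -1.670320
  x_1 = 0.400000 - 0.270320/(-1.670320) = 0.561837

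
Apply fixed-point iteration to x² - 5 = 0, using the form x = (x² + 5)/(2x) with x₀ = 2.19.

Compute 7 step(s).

Equation: x² - 5 = 0
Fixed-point form: x = (x² + 5)/(2x)
x₀ = 2.19

x_1 = g(2.190000) = 2.236553
x_2 = g(2.236553) = 2.236068
x_3 = g(2.236068) = 2.236068
x_4 = g(2.236068) = 2.236068
x_5 = g(2.236068) = 2.236068
x_6 = g(2.236068) = 2.236068
x_7 = g(2.236068) = 2.236068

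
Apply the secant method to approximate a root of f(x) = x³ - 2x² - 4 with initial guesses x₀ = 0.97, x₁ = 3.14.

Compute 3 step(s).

f(x) = x³ - 2x² - 4
x₀ = 0.97, x₁ = 3.14

Secant formula: x_{n+1} = x_n - f(x_n)(x_n - x_{n-1})/(f(x_n) - f(x_{n-1}))

Iteration 1:
  f(0.970000) = -4.969127
  f(3.140000) = 7.239944
  x_2 = 3.140000 - 7.239944×(3.140000 - 0.970000)/(7.239944 - (-4.969127))
       = 1.853196
Iteration 2:
  f(3.140000) = 7.239944
  f(1.853196) = -4.504173
  x_3 = 1.853196 - (-4.504173)×(1.853196 - 3.140000)/(-4.504173 - 7.239944)
       = 2.346719
Iteration 3:
  f(1.853196) = -4.504173
  f(2.346719) = -2.090588
  x_4 = 2.346719 - (-2.090588)×(2.346719 - 1.853196)/(-2.090588 - (-4.504173))
       = 2.774196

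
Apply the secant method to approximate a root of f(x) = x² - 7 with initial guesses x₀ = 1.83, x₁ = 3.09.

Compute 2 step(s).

f(x) = x² - 7
x₀ = 1.83, x₁ = 3.09

Secant formula: x_{n+1} = x_n - f(x_n)(x_n - x_{n-1})/(f(x_n) - f(x_{n-1}))

Iteration 1:
  f(1.830000) = -3.651100
  f(3.090000) = 2.548100
  x_2 = 3.090000 - 2.548100×(3.090000 - 1.830000)/(2.548100 - (-3.651100))
       = 2.572093
Iteration 2:
  f(3.090000) = 2.548100
  f(2.572093) = -0.384335
  x_3 = 2.572093 - (-0.384335)×(2.572093 - 3.090000)/(-0.384335 - 2.548100)
       = 2.639972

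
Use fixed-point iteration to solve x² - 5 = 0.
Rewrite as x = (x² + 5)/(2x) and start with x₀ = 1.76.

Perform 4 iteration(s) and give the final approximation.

Equation: x² - 5 = 0
Fixed-point form: x = (x² + 5)/(2x)
x₀ = 1.76

x_1 = g(1.760000) = 2.300455
x_2 = g(2.300455) = 2.236969
x_3 = g(2.236969) = 2.236068
x_4 = g(2.236068) = 2.236068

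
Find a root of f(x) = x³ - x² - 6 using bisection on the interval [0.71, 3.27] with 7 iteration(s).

f(x) = x³ - x² - 6
Initial interval: [0.71, 3.27]

Iteration 1:
  c_1 = (0.710000 + 3.270000)/2 = 1.990000
  f(c_1) = f(1.990000) = -2.079501
  f(a) × f(c) ≥ 0, new interval: [1.990000, 3.270000]
Iteration 2:
  c_2 = (1.990000 + 3.270000)/2 = 2.630000
  f(c_2) = f(2.630000) = 5.274547
  f(a) × f(c) < 0, new interval: [1.990000, 2.630000]
Iteration 3:
  c_3 = (1.990000 + 2.630000)/2 = 2.310000
  f(c_3) = f(2.310000) = 0.990291
  f(a) × f(c) < 0, new interval: [1.990000, 2.310000]
Iteration 4:
  c_4 = (1.990000 + 2.310000)/2 = 2.150000
  f(c_4) = f(2.150000) = -0.684125
  f(a) × f(c) ≥ 0, new interval: [2.150000, 2.310000]
Iteration 5:
  c_5 = (2.150000 + 2.310000)/2 = 2.230000
  f(c_5) = f(2.230000) = 0.116667
  f(a) × f(c) < 0, new interval: [2.150000, 2.230000]
Iteration 6:
  c_6 = (2.150000 + 2.230000)/2 = 2.190000
  f(c_6) = f(2.190000) = -0.292641
  f(a) × f(c) ≥ 0, new interval: [2.190000, 2.230000]
Iteration 7:
  c_7 = (2.190000 + 2.230000)/2 = 2.210000
  f(c_7) = f(2.210000) = -0.090239
  f(a) × f(c) ≥ 0, new interval: [2.210000, 2.230000]

After 7 iteration(s), the approximation is c_7 = 2.210000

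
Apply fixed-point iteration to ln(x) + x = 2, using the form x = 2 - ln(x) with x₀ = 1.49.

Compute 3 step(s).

Equation: ln(x) + x = 2
Fixed-point form: x = 2 - ln(x)
x₀ = 1.49

x_1 = g(1.490000) = 1.601224
x_2 = g(1.601224) = 1.529232
x_3 = g(1.529232) = 1.575235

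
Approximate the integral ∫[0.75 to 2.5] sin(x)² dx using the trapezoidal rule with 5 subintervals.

f(x) = sin(x)²
a = 0.75, b = 2.5, n = 5
h = (b - a)/n = 0.350000

Trapezoidal rule: (h/2)[f(x₀) + 2f(x₁) + 2f(x₂) + ... + f(xₙ)]

x_0 = 0.7500, f(x_0) = 0.464631, coefficient = 1
x_1 = 1.1000, f(x_1) = 0.794251, coefficient = 2
x_2 = 1.4500, f(x_2) = 0.985479, coefficient = 2
x_3 = 1.8000, f(x_3) = 0.948379, coefficient = 2
x_4 = 2.1500, f(x_4) = 0.700400, coefficient = 2
x_5 = 2.5000, f(x_5) = 0.358169, coefficient = 1

I ≈ (0.350000/2) × 7.679817 = 1.343968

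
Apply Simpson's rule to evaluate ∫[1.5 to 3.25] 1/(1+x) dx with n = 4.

f(x) = 1/(1+x)
a = 1.5, b = 3.25, n = 4
h = (b - a)/n = 0.437500

Simpson's rule: (h/3)[f(x₀) + 4f(x₁) + 2f(x₂) + ... + f(xₙ)]

x_0 = 1.5000, f(x_0) = 0.400000, coefficient = 1
x_1 = 1.9375, f(x_1) = 0.340426, coefficient = 4
x_2 = 2.3750, f(x_2) = 0.296296, coefficient = 2
x_3 = 2.8125, f(x_3) = 0.262295, coefficient = 4
x_4 = 3.2500, f(x_4) = 0.235294, coefficient = 1

I ≈ (0.437500/3) × 3.638769 = 0.530654
Exact value: 0.530628
Error: 0.000026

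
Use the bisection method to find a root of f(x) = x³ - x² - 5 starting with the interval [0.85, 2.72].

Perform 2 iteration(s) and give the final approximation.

f(x) = x³ - x² - 5
Initial interval: [0.85, 2.72]

Iteration 1:
  c_1 = (0.850000 + 2.720000)/2 = 1.785000
  f(c_1) = f(1.785000) = -2.498813
  f(a) × f(c) ≥ 0, new interval: [1.785000, 2.720000]
Iteration 2:
  c_2 = (1.785000 + 2.720000)/2 = 2.252500
  f(c_2) = f(2.252500) = 1.354880
  f(a) × f(c) < 0, new interval: [1.785000, 2.252500]

After 2 iteration(s), the approximation is c_2 = 2.252500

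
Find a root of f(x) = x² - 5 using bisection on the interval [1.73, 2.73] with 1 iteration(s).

f(x) = x² - 5
Initial interval: [1.73, 2.73]

Iteration 1:
  c_1 = (1.730000 + 2.730000)/2 = 2.230000
  f(c_1) = f(2.230000) = -0.027100
  f(a) × f(c) ≥ 0, new interval: [2.230000, 2.730000]

After 1 iteration(s), the approximation is c_1 = 2.230000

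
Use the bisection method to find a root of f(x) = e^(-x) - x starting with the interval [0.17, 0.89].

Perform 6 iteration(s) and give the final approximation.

f(x) = e^(-x) - x
Initial interval: [0.17, 0.89]

Iteration 1:
  c_1 = (0.170000 + 0.890000)/2 = 0.530000
  f(c_1) = f(0.530000) = 0.058605
  f(a) × f(c) ≥ 0, new interval: [0.530000, 0.890000]
Iteration 2:
  c_2 = (0.530000 + 0.890000)/2 = 0.710000
  f(c_2) = f(0.710000) = -0.218356
  f(a) × f(c) < 0, new interval: [0.530000, 0.710000]
Iteration 3:
  c_3 = (0.530000 + 0.710000)/2 = 0.620000
  f(c_3) = f(0.620000) = -0.082056
  f(a) × f(c) < 0, new interval: [0.530000, 0.620000]
Iteration 4:
  c_4 = (0.530000 + 0.620000)/2 = 0.575000
  f(c_4) = f(0.575000) = -0.012295
  f(a) × f(c) < 0, new interval: [0.530000, 0.575000]
Iteration 5:
  c_5 = (0.530000 + 0.575000)/2 = 0.552500
  f(c_5) = f(0.552500) = 0.023009
  f(a) × f(c) ≥ 0, new interval: [0.552500, 0.575000]
Iteration 6:
  c_6 = (0.552500 + 0.575000)/2 = 0.563750
  f(c_6) = f(0.563750) = 0.005321
  f(a) × f(c) ≥ 0, new interval: [0.563750, 0.575000]

After 6 iteration(s), the approximation is c_6 = 0.563750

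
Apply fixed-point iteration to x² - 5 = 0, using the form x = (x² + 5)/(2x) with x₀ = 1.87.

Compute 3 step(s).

Equation: x² - 5 = 0
Fixed-point form: x = (x² + 5)/(2x)
x₀ = 1.87

x_1 = g(1.870000) = 2.271898
x_2 = g(2.271898) = 2.236351
x_3 = g(2.236351) = 2.236068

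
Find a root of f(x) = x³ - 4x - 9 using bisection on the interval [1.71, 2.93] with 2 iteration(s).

f(x) = x³ - 4x - 9
Initial interval: [1.71, 2.93]

Iteration 1:
  c_1 = (1.710000 + 2.930000)/2 = 2.320000
  f(c_1) = f(2.320000) = -5.792832
  f(a) × f(c) ≥ 0, new interval: [2.320000, 2.930000]
Iteration 2:
  c_2 = (2.320000 + 2.930000)/2 = 2.625000
  f(c_2) = f(2.625000) = -1.412109
  f(a) × f(c) ≥ 0, new interval: [2.625000, 2.930000]

After 2 iteration(s), the approximation is c_2 = 2.625000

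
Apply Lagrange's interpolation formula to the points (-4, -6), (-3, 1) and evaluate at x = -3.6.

Lagrange interpolation formula:
P(x) = Σ yᵢ × Lᵢ(x)
where Lᵢ(x) = Π_{j≠i} (x - xⱼ)/(xᵢ - xⱼ)

L_0(-3.6) = (-3.6 - (-3))/(-4 - (-3)) = 0.600000
L_1(-3.6) = (-3.6 - (-4))/(-3 - (-4)) = 0.400000

P(-3.6) = (-6)×L_0(-3.6) + 1×L_1(-3.6)
P(-3.6) = -3.200000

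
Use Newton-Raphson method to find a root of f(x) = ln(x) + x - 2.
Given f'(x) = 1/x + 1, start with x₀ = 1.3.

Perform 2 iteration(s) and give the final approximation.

f(x) = ln(x) + x - 2
f'(x) = 1/x + 1
x₀ = 1.3

Newton-Raphson formula: x_{n+1} = x_n - f(x_n)/f'(x_n)

Iteration 1:
  f(1.300000) = -0.437636
  f'(1.300000) = 1.769231
  x_1 = 1.300000 - (-0.437636)/1.769231 = 1.547359
Iteration 2:
  f(1.547359) = -0.016091
  f'(1.547359) = 1.646262
  x_2 = 1.547359 - (-0.016091)/1.646262 = 1.557134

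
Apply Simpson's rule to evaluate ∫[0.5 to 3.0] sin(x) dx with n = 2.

f(x) = sin(x)
a = 0.5, b = 3.0, n = 2
h = (b - a)/n = 1.250000

Simpson's rule: (h/3)[f(x₀) + 4f(x₁) + 2f(x₂) + ... + f(xₙ)]

x_0 = 0.5000, f(x_0) = 0.479426, coefficient = 1
x_1 = 1.7500, f(x_1) = 0.983986, coefficient = 4
x_2 = 3.0000, f(x_2) = 0.141120, coefficient = 1

I ≈ (1.250000/3) × 4.556489 = 1.898537
Exact value: 1.867575
Error: 0.030962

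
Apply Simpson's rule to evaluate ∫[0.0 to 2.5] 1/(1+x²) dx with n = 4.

f(x) = 1/(1+x²)
a = 0.0, b = 2.5, n = 4
h = (b - a)/n = 0.625000

Simpson's rule: (h/3)[f(x₀) + 4f(x₁) + 2f(x₂) + ... + f(xₙ)]

x_0 = 0.0000, f(x_0) = 1.000000, coefficient = 1
x_1 = 0.6250, f(x_1) = 0.719101, coefficient = 4
x_2 = 1.2500, f(x_2) = 0.390244, coefficient = 2
x_3 = 1.8750, f(x_3) = 0.221453, coefficient = 4
x_4 = 2.5000, f(x_4) = 0.137931, coefficient = 1

I ≈ (0.625000/3) × 5.680636 = 1.183466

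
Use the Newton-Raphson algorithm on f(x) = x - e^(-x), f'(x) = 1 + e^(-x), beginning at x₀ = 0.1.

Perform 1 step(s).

f(x) = x - e^(-x)
f'(x) = 1 + e^(-x)
x₀ = 0.1

Newton-Raphson formula: x_{n+1} = x_n - f(x_n)/f'(x_n)

Iteration 1:
  f(0.100000) = -0.804837
  f'(0.100000) = 1.904837
  x_1 = 0.100000 - (-0.804837)/1.904837 = 0.522523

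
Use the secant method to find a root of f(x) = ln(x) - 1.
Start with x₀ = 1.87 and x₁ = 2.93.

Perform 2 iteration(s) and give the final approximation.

f(x) = ln(x) - 1
x₀ = 1.87, x₁ = 2.93

Secant formula: x_{n+1} = x_n - f(x_n)(x_n - x_{n-1})/(f(x_n) - f(x_{n-1}))

Iteration 1:
  f(1.870000) = -0.374062
  f(2.930000) = 0.075002
  x_2 = 2.930000 - 0.075002×(2.930000 - 1.870000)/(0.075002 - (-0.374062))
       = 2.752959
Iteration 2:
  f(2.930000) = 0.075002
  f(2.752959) = 0.012676
  x_3 = 2.752959 - 0.012676×(2.752959 - 2.930000)/(0.012676 - 0.075002)
       = 2.716951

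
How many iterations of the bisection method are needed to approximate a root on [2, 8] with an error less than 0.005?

We need (b-a)/2^n ≤ 0.005
(8 - 2)/2^n ≤ 0.005
6/2^n ≤ 0.005
2^n ≥ 1200
n ≥ log₂(1200) = 10.23
n ≥ 11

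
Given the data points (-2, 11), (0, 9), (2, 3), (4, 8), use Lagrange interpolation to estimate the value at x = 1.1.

Lagrange interpolation formula:
P(x) = Σ yᵢ × Lᵢ(x)
where Lᵢ(x) = Π_{j≠i} (x - xⱼ)/(xᵢ - xⱼ)

L_0(1.1) = (1.1 - 0)/(-2 - 0) × (1.1 - 2)/(-2 - 2) × (1.1 - 4)/(-2 - 4) = -0.059812
L_1(1.1) = (1.1 - (-2))/(0 - (-2)) × (1.1 - 2)/(0 - 2) × (1.1 - 4)/(0 - 4) = 0.505687
L_2(1.1) = (1.1 - (-2))/(2 - (-2)) × (1.1 - 0)/(2 - 0) × (1.1 - 4)/(2 - 4) = 0.618063
L_3(1.1) = (1.1 - (-2))/(4 - (-2)) × (1.1 - 0)/(4 - 0) × (1.1 - 2)/(4 - 2) = -0.063938

P(1.1) = 11×L_0(1.1) + 9×L_1(1.1) + 3×L_2(1.1) + 8×L_3(1.1)
P(1.1) = 5.235937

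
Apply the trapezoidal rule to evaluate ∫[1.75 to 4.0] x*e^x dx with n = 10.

f(x) = x*e^x
a = 1.75, b = 4.0, n = 10
h = (b - a)/n = 0.225000

Trapezoidal rule: (h/2)[f(x₀) + 2f(x₁) + 2f(x₂) + ... + f(xₙ)]

x_0 = 1.7500, f(x_0) = 10.070555, coefficient = 1
x_1 = 1.9750, f(x_1) = 14.233074, coefficient = 2
x_2 = 2.2000, f(x_2) = 19.855030, coefficient = 2
x_3 = 2.4250, f(x_3) = 27.407906, coefficient = 2
x_4 = 2.6500, f(x_4) = 37.508202, coefficient = 2
x_5 = 2.8750, f(x_5) = 50.960594, coefficient = 2
x_6 = 3.1000, f(x_6) = 68.813649, coefficient = 2
x_7 = 3.3250, f(x_7) = 92.431670, coefficient = 2
x_8 = 3.5500, f(x_8) = 123.587277, coefficient = 2
x_9 = 3.7750, f(x_9) = 164.580594, coefficient = 2
x_10 = 4.0000, f(x_10) = 218.392600, coefficient = 1

I ≈ (0.225000/2) × 1427.219149 = 160.562154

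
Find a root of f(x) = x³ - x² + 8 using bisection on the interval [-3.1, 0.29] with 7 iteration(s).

f(x) = x³ - x² + 8
Initial interval: [-3.1, 0.29]

Iteration 1:
  c_1 = (-3.100000 + 0.290000)/2 = -1.405000
  f(c_1) = f(-1.405000) = 3.252470
  f(a) × f(c) < 0, new interval: [-3.100000, -1.405000]
Iteration 2:
  c_2 = (-3.100000 + (-1.405000))/2 = -2.252500
  f(c_2) = f(-2.252500) = -8.502392
  f(a) × f(c) ≥ 0, new interval: [-2.252500, -1.405000]
Iteration 3:
  c_3 = (-2.252500 + (-1.405000))/2 = -1.828750
  f(c_3) = f(-1.828750) = -1.460264
  f(a) × f(c) ≥ 0, new interval: [-1.828750, -1.405000]
Iteration 4:
  c_4 = (-1.828750 + (-1.405000))/2 = -1.616875
  f(c_4) = f(-1.616875) = 1.158744
  f(a) × f(c) < 0, new interval: [-1.828750, -1.616875]
Iteration 5:
  c_5 = (-1.828750 + (-1.616875))/2 = -1.722812
  f(c_5) = f(-1.722812) = -0.081533
  f(a) × f(c) ≥ 0, new interval: [-1.722812, -1.616875]
Iteration 6:
  c_6 = (-1.722812 + (-1.616875))/2 = -1.669844
  f(c_6) = f(-1.669844) = 0.555466
  f(a) × f(c) < 0, new interval: [-1.722812, -1.669844]
Iteration 7:
  c_7 = (-1.722812 + (-1.669844))/2 = -1.696328
  f(c_7) = f(-1.696328) = 0.241237
  f(a) × f(c) < 0, new interval: [-1.722812, -1.696328]

After 7 iteration(s), the approximation is c_7 = -1.696328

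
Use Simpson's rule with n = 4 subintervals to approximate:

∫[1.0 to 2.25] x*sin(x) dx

f(x) = x*sin(x)
a = 1.0, b = 2.25, n = 4
h = (b - a)/n = 0.312500

Simpson's rule: (h/3)[f(x₀) + 4f(x₁) + 2f(x₂) + ... + f(xₙ)]

x_0 = 1.0000, f(x_0) = 0.841471, coefficient = 1
x_1 = 1.3125, f(x_1) = 1.268960, coefficient = 4
x_2 = 1.6250, f(x_2) = 1.622613, coefficient = 2
x_3 = 1.9375, f(x_3) = 1.808684, coefficient = 4
x_4 = 2.2500, f(x_4) = 1.750665, coefficient = 1

I ≈ (0.312500/3) × 18.147938 = 1.890410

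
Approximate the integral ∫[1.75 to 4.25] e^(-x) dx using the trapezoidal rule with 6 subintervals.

f(x) = e^(-x)
a = 1.75, b = 4.25, n = 6
h = (b - a)/n = 0.416667

Trapezoidal rule: (h/2)[f(x₀) + 2f(x₁) + 2f(x₂) + ... + f(xₙ)]

x_0 = 1.7500, f(x_0) = 0.173774, coefficient = 1
x_1 = 2.1667, f(x_1) = 0.114559, coefficient = 2
x_2 = 2.5833, f(x_2) = 0.075522, coefficient = 2
x_3 = 3.0000, f(x_3) = 0.049787, coefficient = 2
x_4 = 3.4167, f(x_4) = 0.032822, coefficient = 2
x_5 = 3.8333, f(x_5) = 0.021637, coefficient = 2
x_6 = 4.2500, f(x_6) = 0.014264, coefficient = 1

I ≈ (0.416667/2) × 0.776692 = 0.161811
Exact value: 0.159510
Error: 0.002301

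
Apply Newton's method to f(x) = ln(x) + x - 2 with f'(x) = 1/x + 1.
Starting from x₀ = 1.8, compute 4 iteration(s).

f(x) = ln(x) + x - 2
f'(x) = 1/x + 1
x₀ = 1.8

Newton-Raphson formula: x_{n+1} = x_n - f(x_n)/f'(x_n)

Iteration 1:
  f(1.800000) = 0.387787
  f'(1.800000) = 1.555556
  x_1 = 1.800000 - 0.387787/1.555556 = 1.550709
Iteration 2:
  f(1.550709) = -0.010579
  f'(1.550709) = 1.644866
  x_2 = 1.550709 - (-0.010579)/1.644866 = 1.557140
Iteration 3:
  f(1.557140) = -0.000009
  f'(1.557140) = 1.642203
  x_3 = 1.557140 - (-0.000009)/1.642203 = 1.557146
Iteration 4:
  f(1.557146) = 0.000000
  f'(1.557146) = 1.642201
  x_4 = 1.557146 - 0.000000/1.642201 = 1.557146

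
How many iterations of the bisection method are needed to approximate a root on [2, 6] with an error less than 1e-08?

We need (b-a)/2^n ≤ 1e-08
(6 - 2)/2^n ≤ 1e-08
4/2^n ≤ 1e-08
2^n ≥ 400000000
n ≥ log₂(400000000) = 28.58
n ≥ 29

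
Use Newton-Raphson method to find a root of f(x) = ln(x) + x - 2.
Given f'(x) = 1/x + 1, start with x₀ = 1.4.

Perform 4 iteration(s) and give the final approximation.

f(x) = ln(x) + x - 2
f'(x) = 1/x + 1
x₀ = 1.4

Newton-Raphson formula: x_{n+1} = x_n - f(x_n)/f'(x_n)

Iteration 1:
  f(1.400000) = -0.263528
  f'(1.400000) = 1.714286
  x_1 = 1.400000 - (-0.263528)/1.714286 = 1.553725
Iteration 2:
  f(1.553725) = -0.005621
  f'(1.553725) = 1.643615
  x_2 = 1.553725 - (-0.005621)/1.643615 = 1.557144
Iteration 3:
  f(1.557144) = -0.000002
  f'(1.557144) = 1.642201
  x_3 = 1.557144 - (-0.000002)/1.642201 = 1.557146
Iteration 4:
  f(1.557146) = 0.000000
  f'(1.557146) = 1.642201
  x_4 = 1.557146 - 0.000000/1.642201 = 1.557146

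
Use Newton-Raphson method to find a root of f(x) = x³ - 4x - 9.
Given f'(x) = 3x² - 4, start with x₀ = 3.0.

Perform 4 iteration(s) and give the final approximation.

f(x) = x³ - 4x - 9
f'(x) = 3x² - 4
x₀ = 3.0

Newton-Raphson formula: x_{n+1} = x_n - f(x_n)/f'(x_n)

Iteration 1:
  f(3.000000) = 6.000000
  f'(3.000000) = 23.000000
  x_1 = 3.000000 - 6.000000/23.000000 = 2.739130
Iteration 2:
  f(2.739130) = 0.594723
  f'(2.739130) = 18.508507
  x_2 = 2.739130 - 0.594723/18.508507 = 2.706998
Iteration 3:
  f(2.706998) = 0.008451
  f'(2.706998) = 17.983514
  x_3 = 2.706998 - 0.008451/17.983514 = 2.706528
Iteration 4:
  f(2.706528) = 0.000002
  f'(2.706528) = 17.975882
  x_4 = 2.706528 - 0.000002/17.975882 = 2.706528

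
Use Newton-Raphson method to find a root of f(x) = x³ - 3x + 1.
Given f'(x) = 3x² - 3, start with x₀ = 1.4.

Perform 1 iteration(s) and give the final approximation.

f(x) = x³ - 3x + 1
f'(x) = 3x² - 3
x₀ = 1.4

Newton-Raphson formula: x_{n+1} = x_n - f(x_n)/f'(x_n)

Iteration 1:
  f(1.400000) = -0.456000
  f'(1.400000) = 2.880000
  x_1 = 1.400000 - (-0.456000)/2.880000 = 1.558333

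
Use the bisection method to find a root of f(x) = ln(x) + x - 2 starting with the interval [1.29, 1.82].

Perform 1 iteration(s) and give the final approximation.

f(x) = ln(x) + x - 2
Initial interval: [1.29, 1.82]

Iteration 1:
  c_1 = (1.290000 + 1.820000)/2 = 1.555000
  f(c_1) = f(1.555000) = -0.003524
  f(a) × f(c) ≥ 0, new interval: [1.555000, 1.820000]

After 1 iteration(s), the approximation is c_1 = 1.555000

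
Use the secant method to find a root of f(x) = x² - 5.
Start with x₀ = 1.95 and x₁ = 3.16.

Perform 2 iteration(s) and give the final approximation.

f(x) = x² - 5
x₀ = 1.95, x₁ = 3.16

Secant formula: x_{n+1} = x_n - f(x_n)(x_n - x_{n-1})/(f(x_n) - f(x_{n-1}))

Iteration 1:
  f(1.950000) = -1.197500
  f(3.160000) = 4.985600
  x_2 = 3.160000 - 4.985600×(3.160000 - 1.950000)/(4.985600 - (-1.197500))
       = 2.184344
Iteration 2:
  f(3.160000) = 4.985600
  f(2.184344) = -0.228639
  x_3 = 2.184344 - (-0.228639)×(2.184344 - 3.160000)/(-0.228639 - 4.985600)
       = 2.227126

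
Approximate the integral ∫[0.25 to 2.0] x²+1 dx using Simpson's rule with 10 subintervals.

f(x) = x²+1
a = 0.25, b = 2.0, n = 10
h = (b - a)/n = 0.175000

Simpson's rule: (h/3)[f(x₀) + 4f(x₁) + 2f(x₂) + ... + f(xₙ)]

x_0 = 0.2500, f(x_0) = 1.062500, coefficient = 1
x_1 = 0.4250, f(x_1) = 1.180625, coefficient = 4
x_2 = 0.6000, f(x_2) = 1.360000, coefficient = 2
x_3 = 0.7750, f(x_3) = 1.600625, coefficient = 4
x_4 = 0.9500, f(x_4) = 1.902500, coefficient = 2
x_5 = 1.1250, f(x_5) = 2.265625, coefficient = 4
x_6 = 1.3000, f(x_6) = 2.690000, coefficient = 2
x_7 = 1.4750, f(x_7) = 3.175625, coefficient = 4
x_8 = 1.6500, f(x_8) = 3.722500, coefficient = 2
x_9 = 1.8250, f(x_9) = 4.330625, coefficient = 4
x_10 = 2.0000, f(x_10) = 5.000000, coefficient = 1

I ≈ (0.175000/3) × 75.625000 = 4.411458
Exact value: 4.411458
Error: 0.000000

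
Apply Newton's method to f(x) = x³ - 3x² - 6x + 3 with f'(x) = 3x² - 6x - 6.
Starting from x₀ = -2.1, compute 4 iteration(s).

f(x) = x³ - 3x² - 6x + 3
f'(x) = 3x² - 6x - 6
x₀ = -2.1

Newton-Raphson formula: x_{n+1} = x_n - f(x_n)/f'(x_n)

Iteration 1:
  f(-2.100000) = -6.891000
  f'(-2.100000) = 19.830000
  x_1 = -2.100000 - (-6.891000)/19.830000 = -1.752496
Iteration 2:
  f(-1.752496) = -1.081093
  f'(-1.752496) = 13.728706
  x_2 = -1.752496 - (-1.081093)/13.728706 = -1.673749
Iteration 3:
  f(-1.673749) = -0.050717
  f'(-1.673749) = 12.446806
  x_3 = -1.673749 - (-0.050717)/12.446806 = -1.669675
Iteration 4:
  f(-1.669675) = -0.000133
  f'(-1.669675) = 12.381487
  x_4 = -1.669675 - (-0.000133)/12.381487 = -1.669664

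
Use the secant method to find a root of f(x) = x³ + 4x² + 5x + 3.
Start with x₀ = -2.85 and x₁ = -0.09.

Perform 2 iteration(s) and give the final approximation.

f(x) = x³ + 4x² + 5x + 3
x₀ = -2.85, x₁ = -0.09

Secant formula: x_{n+1} = x_n - f(x_n)(x_n - x_{n-1})/(f(x_n) - f(x_{n-1}))

Iteration 1:
  f(-2.850000) = -1.909125
  f(-0.090000) = 2.581671
  x_2 = -0.090000 - 2.581671×(-0.090000 - (-2.850000))/(2.581671 - (-1.909125))
       = -1.676670
Iteration 2:
  f(-0.090000) = 2.581671
  f(-1.676670) = 1.148047
  x_3 = -1.676670 - 1.148047×(-1.676670 - (-0.090000))/(1.148047 - 2.581671)
       = -2.947277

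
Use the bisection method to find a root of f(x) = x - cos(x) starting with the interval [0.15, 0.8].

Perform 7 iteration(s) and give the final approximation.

f(x) = x - cos(x)
Initial interval: [0.15, 0.8]

Iteration 1:
  c_1 = (0.150000 + 0.800000)/2 = 0.475000
  f(c_1) = f(0.475000) = -0.414293
  f(a) × f(c) ≥ 0, new interval: [0.475000, 0.800000]
Iteration 2:
  c_2 = (0.475000 + 0.800000)/2 = 0.637500
  f(c_2) = f(0.637500) = -0.166086
  f(a) × f(c) ≥ 0, new interval: [0.637500, 0.800000]
Iteration 3:
  c_3 = (0.637500 + 0.800000)/2 = 0.718750
  f(c_3) = f(0.718750) = -0.033879
  f(a) × f(c) ≥ 0, new interval: [0.718750, 0.800000]
Iteration 4:
  c_4 = (0.718750 + 0.800000)/2 = 0.759375
  f(c_4) = f(0.759375) = 0.034109
  f(a) × f(c) < 0, new interval: [0.718750, 0.759375]
Iteration 5:
  c_5 = (0.718750 + 0.759375)/2 = 0.739062
  f(c_5) = f(0.739062) = -0.000038
  f(a) × f(c) ≥ 0, new interval: [0.739062, 0.759375]
Iteration 6:
  c_6 = (0.739062 + 0.759375)/2 = 0.749219
  f(c_6) = f(0.749219) = 0.016998
  f(a) × f(c) < 0, new interval: [0.739062, 0.749219]
Iteration 7:
  c_7 = (0.739062 + 0.749219)/2 = 0.744141
  f(c_7) = f(0.744141) = 0.008470
  f(a) × f(c) < 0, new interval: [0.739062, 0.744141]

After 7 iteration(s), the approximation is c_7 = 0.744141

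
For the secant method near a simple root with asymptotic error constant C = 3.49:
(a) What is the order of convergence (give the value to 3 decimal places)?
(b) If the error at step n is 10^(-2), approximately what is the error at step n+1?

(a) Secant method has superlinear convergence with order φ = (1+√5)/2 ≈ 1.618.
    This means |e_{n+1}| ≈ C|e_n|^1.618.

(b) With |e_n| = 10^(-2) and C = 3.49:
    |e_{n+1}| ≈ 3.49 × (10^(-2))^1.618 = 3.49 × 10^(-3.24)

(a) ≈ 1.618 (golden ratio); (b) |e_{n+1}| ≈ 2.027e-03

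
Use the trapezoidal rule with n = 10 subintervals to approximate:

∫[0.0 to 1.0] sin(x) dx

f(x) = sin(x)
a = 0.0, b = 1.0, n = 10
h = (b - a)/n = 0.100000

Trapezoidal rule: (h/2)[f(x₀) + 2f(x₁) + 2f(x₂) + ... + f(xₙ)]

x_0 = 0.0000, f(x_0) = 0.000000, coefficient = 1
x_1 = 0.1000, f(x_1) = 0.099833, coefficient = 2
x_2 = 0.2000, f(x_2) = 0.198669, coefficient = 2
x_3 = 0.3000, f(x_3) = 0.295520, coefficient = 2
x_4 = 0.4000, f(x_4) = 0.389418, coefficient = 2
x_5 = 0.5000, f(x_5) = 0.479426, coefficient = 2
x_6 = 0.6000, f(x_6) = 0.564642, coefficient = 2
x_7 = 0.7000, f(x_7) = 0.644218, coefficient = 2
x_8 = 0.8000, f(x_8) = 0.717356, coefficient = 2
x_9 = 0.9000, f(x_9) = 0.783327, coefficient = 2
x_10 = 1.0000, f(x_10) = 0.841471, coefficient = 1

I ≈ (0.100000/2) × 9.186291 = 0.459315
Exact value: 0.459698
Error: 0.000383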